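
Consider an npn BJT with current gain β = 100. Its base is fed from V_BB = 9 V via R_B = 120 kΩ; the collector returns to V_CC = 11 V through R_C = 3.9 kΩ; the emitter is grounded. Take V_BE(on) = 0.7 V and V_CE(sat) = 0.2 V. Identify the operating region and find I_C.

Assume active: I_B = (9 − 0.7)/120 = 0.0692 mA, giving I_C = β·I_B = 6.92 mA.
But then V_CE = 11 − 6.92×3.9 = -16 V < V_CE(sat) = 0.2 V — impossible in the active region.
So the transistor is saturated. With V_CE = 0.2 V, I_C = (V_CC − 0.2)/R_C = 10.8/3.9 = 2.77 mA.
Check: β·I_B = 6.92 mA > I_C = 2.77 mA, confirming saturation.

saturation; I_C ≈ 2.8 mA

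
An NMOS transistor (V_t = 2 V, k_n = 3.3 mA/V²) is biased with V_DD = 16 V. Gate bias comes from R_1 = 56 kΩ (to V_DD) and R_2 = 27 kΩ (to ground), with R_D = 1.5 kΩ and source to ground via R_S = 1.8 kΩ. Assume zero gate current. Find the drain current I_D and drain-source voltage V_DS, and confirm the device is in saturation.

I_D ≈ 1.3 mA, V_DS ≈ 12 V

V_G = V_DD·R_2/(R_1+R_2) = 16×27/83 = 5.2 V.
Assume saturation: I_D = (k_n/2)(V_GS − V_t)² with V_GS = V_G − I_D·R_S = 5.2 − 1.8·I_D.
Substituting gives 5.35·I_D² − 20·I_D + 16.9 = 0, with roots I_D = 1.29 or 2.46 mA.
The root I_D = 2.46 mA gives V_GS = 0.779 V ≤ V_t, so take I_D = 1.29 mA.
Then V_GS = 2.88 V and V_DS = V_DD − I_D(R_D+R_S) = 16 − 1.29×3.3 = 11.7 V.
Saturation requires V_DS ≥ V_GS − V_t = 0.884 V; 11.7 ≥ 0.884 ✓.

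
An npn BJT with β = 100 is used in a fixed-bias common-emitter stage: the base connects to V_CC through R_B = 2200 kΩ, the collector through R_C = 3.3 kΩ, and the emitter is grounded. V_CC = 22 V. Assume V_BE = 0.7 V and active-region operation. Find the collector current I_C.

Base loop: V_CC = I_B·R_B + V_BE, so I_B = (22 − 0.7)/2200 kΩ = 0.00968 mA.
In the active region I_C = β·I_B = 100 × 0.00968 = 0.968 mA.
Collector loop: V_CE = V_CC − I_C·R_C = 22 − 0.968×3.3 = 18.8 V.
Since V_CE = 18.8 V > V_CE(sat) ≈ 0.2 V, the transistor is in the active region as assumed.

I_C ≈ 0.97 mA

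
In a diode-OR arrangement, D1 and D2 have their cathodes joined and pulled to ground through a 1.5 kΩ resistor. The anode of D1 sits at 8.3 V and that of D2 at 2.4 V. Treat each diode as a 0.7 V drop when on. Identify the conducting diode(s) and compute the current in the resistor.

Assume both conduct. Then node N would need to be at both 8.3−0.7 = 7.6 V and 2.4−0.7 = 1.7 V, which is impossible.
Assume only D1 conducts: V_N = 8.3 − 0.7 = 7.6 V, so I_R = 7.6/1.5 = 5.07 mA.
Check D2: its anode-to-cathode voltage is 2.4 − 7.6 = -5.2 V < 0.7 V, so it is off. The assumption is consistent.

Only D1 conducts; I_R ≈ 5.1 mA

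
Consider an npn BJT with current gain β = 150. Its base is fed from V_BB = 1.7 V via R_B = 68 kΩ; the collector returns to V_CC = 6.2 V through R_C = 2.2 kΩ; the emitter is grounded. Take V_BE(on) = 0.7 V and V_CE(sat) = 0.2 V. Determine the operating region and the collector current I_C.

Assume active. Base-emitter loop: I_B = (V_BB − V_BE)/R_B = (1.7 − 0.7)/68 = 0.0147 mA.
I_C = β·I_B = 150×0.0147 = 2.21 mA.
V_CE = V_CC − I_C·R_C = 6.2 − 2.21×2.2 = 1.35 V > V_CE(sat), so the active-region assumption holds.

active; I_C ≈ 2.2 mA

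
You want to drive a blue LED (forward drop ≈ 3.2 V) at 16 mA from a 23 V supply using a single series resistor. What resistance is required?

The resistor drops V_S − V_D = 23 − 3.2 = 19.8 V at 16 mA.
R = 19.8 V / 16 mA = 1.24 kΩ.

R ≈ 1.2 kΩ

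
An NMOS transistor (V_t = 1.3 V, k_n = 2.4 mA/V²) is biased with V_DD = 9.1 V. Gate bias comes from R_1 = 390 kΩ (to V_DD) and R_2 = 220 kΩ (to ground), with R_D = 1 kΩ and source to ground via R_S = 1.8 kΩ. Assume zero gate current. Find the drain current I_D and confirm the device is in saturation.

I_D ≈ 0.68 mA

V_G = V_DD·R_2/(R_1+R_2) = 9.1×220/610 = 3.28 V.
Assume saturation: I_D = (k_n/2)(V_GS − V_t)² with V_GS = V_G − I_D·R_S = 3.28 − 1.8·I_D.
Substituting gives 3.89·I_D² − 9.56·I_D + 4.71 = 0, with roots I_D = 0.682 or 1.78 mA.
The root I_D = 1.78 mA gives V_GS = 0.083 V ≤ V_t, so take I_D = 0.682 mA.
Then V_GS = 2.05 V and V_DS = V_DD − I_D(R_D+R_S) = 9.1 − 0.682×2.8 = 7.19 V.
Saturation requires V_DS ≥ V_GS − V_t = 0.754 V; 7.19 ≥ 0.754 ✓.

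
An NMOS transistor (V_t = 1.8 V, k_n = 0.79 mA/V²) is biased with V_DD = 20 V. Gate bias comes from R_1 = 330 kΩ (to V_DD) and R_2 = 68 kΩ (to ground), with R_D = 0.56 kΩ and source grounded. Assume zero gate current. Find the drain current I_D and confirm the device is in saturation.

V_G = V_DD·R_2/(R_1+R_2) = 20×68/398 = 3.42 V. With the source grounded, V_GS = V_G = 3.42 V.
Assume saturation: I_D = (k_n/2)(V_GS − V_t)² = (0.79/2)×(3.42 − 1.8)² = 0.395×1.62² = 1.03 mA.
V_DS = V_DD − I_D·R_D = 20 − 1.03×0.56 = 19.4 V.
Saturation requires V_DS ≥ V_GS − V_t = 1.62 V; 19.4 ≥ 1.62 ✓.

I_D ≈ 1 mA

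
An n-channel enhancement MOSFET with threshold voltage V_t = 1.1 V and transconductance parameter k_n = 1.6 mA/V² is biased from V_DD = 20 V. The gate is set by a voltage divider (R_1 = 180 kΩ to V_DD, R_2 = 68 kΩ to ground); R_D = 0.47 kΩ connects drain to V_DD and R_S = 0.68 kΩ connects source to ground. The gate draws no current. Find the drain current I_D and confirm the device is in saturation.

V_G = V_DD·R_2/(R_1+R_2) = 20×68/248 = 5.48 V.
Assume saturation: I_D = (k_n/2)(V_GS − V_t)² with V_GS = V_G − I_D·R_S = 5.48 − 0.68·I_D.
Substituting gives 0.37·I_D² − 5.77·I_D + 15.4 = 0, with roots I_D = 3.41 or 12.2 mA.
The root I_D = 12.2 mA gives V_GS = -2.8 V ≤ V_t, so take I_D = 3.41 mA.
Then V_GS = 3.16 V and V_DS = V_DD − I_D(R_D+R_S) = 20 − 3.41×1.15 = 16.1 V.
Saturation requires V_DS ≥ V_GS − V_t = 2.06 V; 16.1 ≥ 2.06 ✓.

I_D ≈ 3.4 mA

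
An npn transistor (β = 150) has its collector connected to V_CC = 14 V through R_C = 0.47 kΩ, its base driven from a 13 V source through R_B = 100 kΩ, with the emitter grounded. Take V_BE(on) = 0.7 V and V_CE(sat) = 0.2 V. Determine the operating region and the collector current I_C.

Assume active. Base-emitter loop: I_B = (V_BB − V_BE)/R_B = (13 − 0.7)/100 = 0.123 mA.
I_C = β·I_B = 150×0.123 = 18.5 mA.
V_CE = V_CC − I_C·R_C = 14 − 18.5×0.47 = 5.33 V > V_CE(sat), so the active-region assumption holds.

active; I_C ≈ 18 mA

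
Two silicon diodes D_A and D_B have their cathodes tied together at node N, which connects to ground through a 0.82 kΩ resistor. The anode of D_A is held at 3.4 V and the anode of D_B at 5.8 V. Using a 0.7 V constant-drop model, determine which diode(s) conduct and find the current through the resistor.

Assume both conduct. Then node N would need to be at both 3.4−0.7 = 2.7 V and 5.8−0.7 = 5.1 V, which is impossible.
Assume only D_B conducts: V_N = 5.8 − 0.7 = 5.1 V, so I_R = 5.1/0.82 = 6.22 mA.
Check D_A: its anode-to-cathode voltage is 3.4 − 5.1 = -1.7 V < 0.7 V, so it is off. The assumption is consistent.

Only D_B conducts; I_R ≈ 6.2 mA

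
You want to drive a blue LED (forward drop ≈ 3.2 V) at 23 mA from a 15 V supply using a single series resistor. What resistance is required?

The resistor drops V_S − V_D = 15 − 3.2 = 11.8 V at 23 mA.
R = 11.8 V / 23 mA = 0.513 kΩ.

R ≈ 0.51 kΩ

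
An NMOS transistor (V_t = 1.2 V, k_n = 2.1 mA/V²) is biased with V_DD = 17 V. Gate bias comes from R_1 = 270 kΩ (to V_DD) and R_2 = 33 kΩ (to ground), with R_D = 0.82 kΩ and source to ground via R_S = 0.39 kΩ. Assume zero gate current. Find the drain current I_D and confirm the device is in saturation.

I_D ≈ 0.3 mA

V_G = V_DD·R_2/(R_1+R_2) = 17×33/303 = 1.85 V.
Assume saturation: I_D = (k_n/2)(V_GS − V_t)² with V_GS = V_G − I_D·R_S = 1.85 − 0.39·I_D.
Substituting gives 0.16·I_D² − 1.53·I_D + 0.446 = 0, with roots I_D = 0.3 or 9.3 mA.
The root I_D = 9.3 mA gives V_GS = -1.78 V ≤ V_t, so take I_D = 0.3 mA.
Then V_GS = 1.73 V and V_DS = V_DD − I_D(R_D+R_S) = 17 − 0.3×1.21 = 16.6 V.
Saturation requires V_DS ≥ V_GS − V_t = 0.534 V; 16.6 ≥ 0.534 ✓.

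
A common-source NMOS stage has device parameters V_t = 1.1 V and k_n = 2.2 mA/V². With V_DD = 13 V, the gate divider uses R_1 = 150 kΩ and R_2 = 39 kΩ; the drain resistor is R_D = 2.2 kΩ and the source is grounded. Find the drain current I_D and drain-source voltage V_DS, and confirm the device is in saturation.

I_D ≈ 2.8 mA, V_DS ≈ 6.9 V

V_G = V_DD·R_2/(R_1+R_2) = 13×39/189 = 2.68 V. With the source grounded, V_GS = V_G = 2.68 V.
Assume saturation: I_D = (k_n/2)(V_GS − V_t)² = (2.2/2)×(2.68 − 1.1)² = 1.1×1.58² = 2.75 mA.
V_DS = V_DD − I_D·R_D = 13 − 2.75×2.2 = 6.94 V.
Saturation requires V_DS ≥ V_GS − V_t = 1.58 V; 6.94 ≥ 1.58 ✓.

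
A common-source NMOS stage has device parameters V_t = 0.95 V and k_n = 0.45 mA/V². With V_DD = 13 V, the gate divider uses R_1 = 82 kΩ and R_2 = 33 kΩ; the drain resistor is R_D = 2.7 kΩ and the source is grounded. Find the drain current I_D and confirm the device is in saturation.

I_D ≈ 1.7 mA

V_G = V_DD·R_2/(R_1+R_2) = 13×33/115 = 3.73 V. With the source grounded, V_GS = V_G = 3.73 V.
Assume saturation: I_D = (k_n/2)(V_GS − V_t)² = (0.45/2)×(3.73 − 0.95)² = 0.225×2.78² = 1.74 mA.
V_DS = V_DD − I_D·R_D = 13 − 1.74×2.7 = 8.3 V.
Saturation requires V_DS ≥ V_GS − V_t = 2.78 V; 8.3 ≥ 2.78 ✓.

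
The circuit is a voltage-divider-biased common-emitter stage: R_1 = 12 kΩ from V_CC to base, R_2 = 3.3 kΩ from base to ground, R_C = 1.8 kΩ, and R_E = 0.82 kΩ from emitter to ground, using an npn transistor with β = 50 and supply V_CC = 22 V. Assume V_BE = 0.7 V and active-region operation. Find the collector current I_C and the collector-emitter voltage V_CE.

I_C ≈ 4.6 mA, V_CE ≈ 10 V

Thevenize the base divider: V_Th = V_CC·R_2/(R_1+R_2) = 22×3.3/15.3 = 4.75 V, R_Th = R_1‖R_2 = 2.59 kΩ.
Base-emitter loop: V_Th = I_B·R_Th + V_BE + (β+1)I_B·R_E, so I_B = (4.75 − 0.7) / (2.59 + 51×0.82) = 0.0911 mA.
I_C = β·I_B = 50×0.0911 = 4.55 mA, and I_E = (β+1)I_B = 4.65 mA.
V_CE = V_CC − I_C·R_C − I_E·R_E = 22 − 4.55×1.8 − 4.65×0.82 = 9.99 V.
V_CE = 9.99 V > 0.2 V confirms active-region operation.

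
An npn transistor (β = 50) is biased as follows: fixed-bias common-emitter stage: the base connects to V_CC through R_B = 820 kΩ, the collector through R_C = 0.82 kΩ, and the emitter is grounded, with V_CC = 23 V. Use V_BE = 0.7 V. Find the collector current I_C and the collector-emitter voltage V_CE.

Base loop: V_CC = I_B·R_B + V_BE, so I_B = (23 − 0.7)/820 kΩ = 0.0272 mA.
In the active region I_C = β·I_B = 50 × 0.0272 = 1.36 mA.
Collector loop: V_CE = V_CC − I_C·R_C = 23 − 1.36×0.82 = 21.9 V.
Since V_CE = 21.9 V > V_CE(sat) ≈ 0.2 V, the transistor is in the active region as assumed.

I_C ≈ 1.4 mA, V_CE ≈ 22 V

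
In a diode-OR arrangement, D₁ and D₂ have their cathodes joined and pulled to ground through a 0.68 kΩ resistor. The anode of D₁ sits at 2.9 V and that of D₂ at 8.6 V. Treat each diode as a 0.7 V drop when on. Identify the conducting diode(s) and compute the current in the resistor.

Assume both conduct. Then node N would need to be at both 2.9−0.7 = 2.2 V and 8.6−0.7 = 7.9 V, which is impossible.
Assume only D₂ conducts: V_N = 8.6 − 0.7 = 7.9 V, so I_R = 7.9/0.68 = 11.6 mA.
Check D₁: its anode-to-cathode voltage is 2.9 − 7.9 = -5 V < 0.7 V, so it is off. The assumption is consistent.

Only D₂ conducts; I_R ≈ 12 mA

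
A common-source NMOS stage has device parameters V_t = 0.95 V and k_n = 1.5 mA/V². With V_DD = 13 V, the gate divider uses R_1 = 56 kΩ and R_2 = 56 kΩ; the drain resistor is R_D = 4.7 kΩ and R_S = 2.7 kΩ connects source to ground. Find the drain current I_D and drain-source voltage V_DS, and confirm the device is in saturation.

I_D ≈ 1.5 mA, V_DS ≈ 1.7 V

V_G = V_DD·R_2/(R_1+R_2) = 13×56/112 = 6.5 V.
Assume saturation: I_D = (k_n/2)(V_GS − V_t)² with V_GS = V_G − I_D·R_S = 6.5 − 2.7·I_D.
Substituting gives 5.47·I_D² − 23.5·I_D + 23.1 = 0, with roots I_D = 1.53 or 2.77 mA.
The root I_D = 2.77 mA gives V_GS = -0.971 V ≤ V_t, so take I_D = 1.53 mA.
Then V_GS = 2.38 V and V_DS = V_DD − I_D(R_D+R_S) = 13 − 1.53×7.4 = 1.7 V.
Saturation requires V_DS ≥ V_GS − V_t = 1.43 V; 1.7 ≥ 1.43 ✓.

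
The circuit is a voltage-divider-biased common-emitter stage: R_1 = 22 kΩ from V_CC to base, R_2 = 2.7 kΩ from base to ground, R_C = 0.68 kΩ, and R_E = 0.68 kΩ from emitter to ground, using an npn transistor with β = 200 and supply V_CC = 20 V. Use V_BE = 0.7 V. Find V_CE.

Thevenize the base divider: V_Th = V_CC·R_2/(R_1+R_2) = 20×2.7/24.7 = 2.19 V, R_Th = R_1‖R_2 = 2.4 kΩ.
Base-emitter loop: V_Th = I_B·R_Th + V_BE + (β+1)I_B·R_E, so I_B = (2.19 − 0.7) / (2.4 + 201×0.68) = 0.0107 mA.
I_C = β·I_B = 200×0.0107 = 2.14 mA, and I_E = (β+1)I_B = 2.15 mA.
V_CE = V_CC − I_C·R_C − I_E·R_E = 20 − 2.14×0.68 − 2.15×0.68 = 17.1 V.
V_CE = 17.1 V > 0.2 V confirms active-region operation.

V_CE ≈ 17 V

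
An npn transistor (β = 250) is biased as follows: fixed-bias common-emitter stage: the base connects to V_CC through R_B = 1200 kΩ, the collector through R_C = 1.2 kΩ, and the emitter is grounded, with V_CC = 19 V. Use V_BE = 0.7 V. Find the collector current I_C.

Base loop: V_CC = I_B·R_B + V_BE, so I_B = (19 − 0.7)/1200 kΩ = 0.0153 mA.
In the active region I_C = β·I_B = 250 × 0.0153 = 3.81 mA.
Collector loop: V_CE = V_CC − I_C·R_C = 19 − 3.81×1.2 = 14.4 V.
Since V_CE = 14.4 V > V_CE(sat) ≈ 0.2 V, the transistor is in the active region as assumed.

I_C ≈ 3.8 mA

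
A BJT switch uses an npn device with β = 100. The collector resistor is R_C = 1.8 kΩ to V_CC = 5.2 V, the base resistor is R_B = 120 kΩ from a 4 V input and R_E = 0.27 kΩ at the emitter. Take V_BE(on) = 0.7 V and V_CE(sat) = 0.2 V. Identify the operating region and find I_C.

active; I_C ≈ 2.2 mA

Assume active. Base-emitter loop: I_B = (V_BB − V_BE)/(R_B + (β+1)R_E) = (4 − 0.7)/(120 + 101×0.27) = 0.0224 mA.
I_C = β·I_B = 100×0.0224 = 2.24 mA.
V_CE = V_CC − I_C·R_C − I_E·R_E = 5.2 − 2.24×1.8 − 2.26×0.27 = 0.556 V > V_CE(sat), so the active-region assumption holds.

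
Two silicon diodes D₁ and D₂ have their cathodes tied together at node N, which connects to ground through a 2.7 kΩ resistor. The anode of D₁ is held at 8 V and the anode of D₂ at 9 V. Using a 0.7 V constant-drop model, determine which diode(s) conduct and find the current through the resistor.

Assume both conduct. Then node N would need to be at both 8−0.7 = 7.3 V and 9−0.7 = 8.3 V, which is impossible.
Assume only D₂ conducts: V_N = 9 − 0.7 = 8.3 V, so I_R = 8.3/2.7 = 3.07 mA.
Check D₁: its anode-to-cathode voltage is 8 − 8.3 = -0.3 V < 0.7 V, so it is off. The assumption is consistent.

Only D₂ conducts; I_R ≈ 3.1 mA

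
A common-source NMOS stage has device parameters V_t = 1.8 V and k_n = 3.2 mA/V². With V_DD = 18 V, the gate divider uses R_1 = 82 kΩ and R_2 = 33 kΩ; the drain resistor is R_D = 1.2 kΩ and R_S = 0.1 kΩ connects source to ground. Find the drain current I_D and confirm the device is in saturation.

I_D ≈ 9.4 mA

V_G = V_DD·R_2/(R_1+R_2) = 18×33/115 = 5.17 V.
Assume saturation: I_D = (k_n/2)(V_GS − V_t)² with V_GS = V_G − I_D·R_S = 5.17 − 0.1·I_D.
Substituting gives 0.016·I_D² − 2.08·I_D + 18.1 = 0, with roots I_D = 9.41 or 120 mA.
The root I_D = 120 mA gives V_GS = -6.87 V ≤ V_t, so take I_D = 9.41 mA.
Then V_GS = 4.22 V and V_DS = V_DD − I_D(R_D+R_S) = 18 − 9.41×1.3 = 5.77 V.
Saturation requires V_DS ≥ V_GS − V_t = 2.42 V; 5.77 ≥ 2.42 ✓.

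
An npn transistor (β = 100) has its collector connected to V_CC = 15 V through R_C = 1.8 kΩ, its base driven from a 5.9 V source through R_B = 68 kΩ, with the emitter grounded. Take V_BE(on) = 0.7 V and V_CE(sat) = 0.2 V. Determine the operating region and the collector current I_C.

active; I_C ≈ 7.6 mA

Assume active. Base-emitter loop: I_B = (V_BB − V_BE)/R_B = (5.9 − 0.7)/68 = 0.0765 mA.
I_C = β·I_B = 100×0.0765 = 7.65 mA.
V_CE = V_CC − I_C·R_C = 15 − 7.65×1.8 = 1.24 V > V_CE(sat), so the active-region assumption holds.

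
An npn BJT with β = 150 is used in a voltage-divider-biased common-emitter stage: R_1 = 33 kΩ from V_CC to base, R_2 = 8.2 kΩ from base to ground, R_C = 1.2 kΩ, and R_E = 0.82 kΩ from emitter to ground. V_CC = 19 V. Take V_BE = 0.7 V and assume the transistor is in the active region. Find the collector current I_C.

I_C ≈ 3.5 mA

Thevenize the base divider: V_Th = V_CC·R_2/(R_1+R_2) = 19×8.2/41.2 = 3.78 V, R_Th = R_1‖R_2 = 6.57 kΩ.
Base-emitter loop: V_Th = I_B·R_Th + V_BE + (β+1)I_B·R_E, so I_B = (3.78 − 0.7) / (6.57 + 151×0.82) = 0.0236 mA.
I_C = β·I_B = 150×0.0236 = 3.55 mA, and I_E = (β+1)I_B = 3.57 mA.
V_CE = V_CC − I_C·R_C − I_E·R_E = 19 − 3.55×1.2 − 3.57×0.82 = 11.8 V.
V_CE = 11.8 V > 0.2 V confirms active-region operation.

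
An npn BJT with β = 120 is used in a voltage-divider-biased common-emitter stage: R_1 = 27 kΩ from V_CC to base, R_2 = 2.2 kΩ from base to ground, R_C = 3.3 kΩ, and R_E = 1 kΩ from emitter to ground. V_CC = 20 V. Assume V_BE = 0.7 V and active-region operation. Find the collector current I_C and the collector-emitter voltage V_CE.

Thevenize the base divider: V_Th = V_CC·R_2/(R_1+R_2) = 20×2.2/29.2 = 1.51 V, R_Th = R_1‖R_2 = 2.03 kΩ.
Base-emitter loop: V_Th = I_B·R_Th + V_BE + (β+1)I_B·R_E, so I_B = (1.51 − 0.7) / (2.03 + 121×1) = 0.00656 mA.
I_C = β·I_B = 120×0.00656 = 0.787 mA, and I_E = (β+1)I_B = 0.794 mA.
V_CE = V_CC − I_C·R_C − I_E·R_E = 20 − 0.787×3.3 − 0.794×1 = 16.6 V.
V_CE = 16.6 V > 0.2 V confirms active-region operation.

I_C ≈ 0.79 mA, V_CE ≈ 17 V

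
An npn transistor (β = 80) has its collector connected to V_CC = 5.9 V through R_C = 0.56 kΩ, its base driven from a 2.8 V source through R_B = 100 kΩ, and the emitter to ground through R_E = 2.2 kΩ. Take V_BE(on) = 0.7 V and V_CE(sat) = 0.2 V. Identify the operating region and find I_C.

active; I_C ≈ 0.6 mA

Assume active. Base-emitter loop: I_B = (V_BB − V_BE)/(R_B + (β+1)R_E) = (2.8 − 0.7)/(100 + 81×2.2) = 0.00755 mA.
I_C = β·I_B = 80×0.00755 = 0.604 mA.
V_CE = V_CC − I_C·R_C − I_E·R_E = 5.9 − 0.604×0.56 − 0.611×2.2 = 4.22 V > V_CE(sat), so the active-region assumption holds.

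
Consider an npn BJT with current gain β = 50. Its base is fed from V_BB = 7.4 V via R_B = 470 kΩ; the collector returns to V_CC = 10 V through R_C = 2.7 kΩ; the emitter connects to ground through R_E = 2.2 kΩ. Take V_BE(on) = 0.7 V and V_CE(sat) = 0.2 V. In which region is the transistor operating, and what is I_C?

active; I_C ≈ 0.58 mA

Assume active. Base-emitter loop: I_B = (V_BB − V_BE)/(R_B + (β+1)R_E) = (7.4 − 0.7)/(470 + 51×2.2) = 0.0115 mA.
I_C = β·I_B = 50×0.0115 = 0.575 mA.
V_CE = V_CC − I_C·R_C − I_E·R_E = 10 − 0.575×2.7 − 0.587×2.2 = 7.16 V > V_CE(sat), so the active-region assumption holds.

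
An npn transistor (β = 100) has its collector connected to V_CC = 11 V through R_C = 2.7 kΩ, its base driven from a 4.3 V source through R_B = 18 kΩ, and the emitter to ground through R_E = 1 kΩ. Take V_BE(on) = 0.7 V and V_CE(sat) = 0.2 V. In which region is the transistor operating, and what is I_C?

Assume active: I_B = (4.3 − 0.7)/(18 + 101×1) = 0.0303 mA, I_C = β·I_B = 3.03 mA.
Then V_CE = 11 − 3.03×2.7 − 3.06×1 = -0.224 V < 0.2 V — the active assumption fails.
Re-solve with V_CE = 0.2 V. KCL at the emitter: V_E/R_E = (V_BB−0.7−V_E)/R_B + (V_CC−0.2−V_E)/R_C, giving V_E = 2.95 V.
I_C = (V_CC − 0.2 − V_E)/R_C = (10.8 − 2.95)/2.7 = 2.91 mA.
Check: I_B = (3.6 − 2.95)/18 = 0.0364 mA, and β·I_B = 3.64 mA > I_C, confirming saturation.

saturation; I_C ≈ 2.9 mA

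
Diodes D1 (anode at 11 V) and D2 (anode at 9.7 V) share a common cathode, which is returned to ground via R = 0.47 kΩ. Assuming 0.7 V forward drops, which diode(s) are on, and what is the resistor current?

Assume both conduct. Then node N would need to be at both 11−0.7 = 10.3 V and 9.7−0.7 = 9 V, which is impossible.
Assume only D1 conducts: V_N = 11 − 0.7 = 10.3 V, so I_R = 10.3/0.47 = 21.9 mA.
Check D2: its anode-to-cathode voltage is 9.7 − 10.3 = -0.6 V < 0.7 V, so it is off. The assumption is consistent.

Only D1 conducts; I_R ≈ 22 mA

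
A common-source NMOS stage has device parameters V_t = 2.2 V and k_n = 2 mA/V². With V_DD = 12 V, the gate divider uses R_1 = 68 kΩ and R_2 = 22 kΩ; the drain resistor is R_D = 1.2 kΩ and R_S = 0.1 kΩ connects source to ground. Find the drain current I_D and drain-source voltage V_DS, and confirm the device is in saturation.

V_G = V_DD·R_2/(R_1+R_2) = 12×22/90 = 2.93 V.
Assume saturation: I_D = (k_n/2)(V_GS − V_t)² with V_GS = V_G − I_D·R_S = 2.93 − 0.1·I_D.
Substituting gives 0.01·I_D² − 1.15·I_D + 0.538 = 0, with roots I_D = 0.471 or 114 mA.
The root I_D = 114 mA gives V_GS = -8.49 V ≤ V_t, so take I_D = 0.471 mA.
Then V_GS = 2.89 V and V_DS = V_DD − I_D(R_D+R_S) = 12 − 0.471×1.3 = 11.4 V.
Saturation requires V_DS ≥ V_GS − V_t = 0.686 V; 11.4 ≥ 0.686 ✓.

I_D ≈ 0.47 mA, V_DS ≈ 11 V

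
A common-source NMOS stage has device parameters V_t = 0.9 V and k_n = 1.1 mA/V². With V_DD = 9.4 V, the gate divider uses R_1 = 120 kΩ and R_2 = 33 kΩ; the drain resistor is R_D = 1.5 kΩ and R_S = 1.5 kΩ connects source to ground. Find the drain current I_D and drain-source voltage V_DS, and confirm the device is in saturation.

I_D ≈ 0.28 mA, V_DS ≈ 8.6 V

V_G = V_DD·R_2/(R_1+R_2) = 9.4×33/153 = 2.03 V.
Assume saturation: I_D = (k_n/2)(V_GS − V_t)² with V_GS = V_G − I_D·R_S = 2.03 − 1.5·I_D.
Substituting gives 1.24·I_D² − 2.86·I_D + 0.699 = 0, with roots I_D = 0.278 or 2.03 mA.
The root I_D = 2.03 mA gives V_GS = -1.02 V ≤ V_t, so take I_D = 0.278 mA.
Then V_GS = 1.61 V and V_DS = V_DD − I_D(R_D+R_S) = 9.4 − 0.278×3 = 8.57 V.
Saturation requires V_DS ≥ V_GS − V_t = 0.711 V; 8.57 ≥ 0.711 ✓.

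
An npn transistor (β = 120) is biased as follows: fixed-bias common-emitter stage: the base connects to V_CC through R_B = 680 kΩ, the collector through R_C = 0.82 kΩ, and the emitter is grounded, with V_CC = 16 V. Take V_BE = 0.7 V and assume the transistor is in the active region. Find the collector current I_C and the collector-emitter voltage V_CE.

I_C ≈ 2.7 mA, V_CE ≈ 14 V

Base loop: V_CC = I_B·R_B + V_BE, so I_B = (16 − 0.7)/680 kΩ = 0.0225 mA.
In the active region I_C = β·I_B = 120 × 0.0225 = 2.7 mA.
Collector loop: V_CE = V_CC − I_C·R_C = 16 − 2.7×0.82 = 13.8 V.
Since V_CE = 13.8 V > V_CE(sat) ≈ 0.2 V, the transistor is in the active region as assumed.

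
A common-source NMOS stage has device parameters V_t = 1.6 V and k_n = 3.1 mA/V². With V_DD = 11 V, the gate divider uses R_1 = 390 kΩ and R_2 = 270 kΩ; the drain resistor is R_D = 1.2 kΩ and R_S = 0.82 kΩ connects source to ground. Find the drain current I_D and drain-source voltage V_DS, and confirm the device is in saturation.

V_G = V_DD·R_2/(R_1+R_2) = 11×270/660 = 4.5 V.
Assume saturation: I_D = (k_n/2)(V_GS − V_t)² with V_GS = V_G − I_D·R_S = 4.5 − 0.82·I_D.
Substituting gives 1.04·I_D² − 8.37·I_D + 13 = 0, with roots I_D = 2.11 or 5.92 mA.
The root I_D = 5.92 mA gives V_GS = -0.354 V ≤ V_t, so take I_D = 2.11 mA.
Then V_GS = 2.77 V and V_DS = V_DD − I_D(R_D+R_S) = 11 − 2.11×2.02 = 6.73 V.
Saturation requires V_DS ≥ V_GS − V_t = 1.17 V; 6.73 ≥ 1.17 ✓.

I_D ≈ 2.1 mA, V_DS ≈ 6.7 V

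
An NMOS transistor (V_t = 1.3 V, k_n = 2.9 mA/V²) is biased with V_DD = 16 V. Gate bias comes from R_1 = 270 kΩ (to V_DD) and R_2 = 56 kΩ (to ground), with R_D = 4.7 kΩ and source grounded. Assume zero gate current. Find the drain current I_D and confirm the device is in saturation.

I_D ≈ 3 mA

V_G = V_DD·R_2/(R_1+R_2) = 16×56/326 = 2.75 V. With the source grounded, V_GS = V_G = 2.75 V.
Assume saturation: I_D = (k_n/2)(V_GS − V_t)² = (2.9/2)×(2.75 − 1.3)² = 1.45×1.45² = 3.04 mA.
V_DS = V_DD − I_D·R_D = 16 − 3.04×4.7 = 1.7 V.
Saturation requires V_DS ≥ V_GS − V_t = 1.45 V; 1.7 ≥ 1.45 ✓.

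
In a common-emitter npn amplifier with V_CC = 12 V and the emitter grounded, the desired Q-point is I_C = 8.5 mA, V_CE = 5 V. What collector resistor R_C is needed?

R_C ≈ 0.82 kΩ

Collector loop: V_CC = I_C·R_C + V_CE.
R_C = (V_CC − V_CE)/I_C = (12 − 5)/8.5 = 0.824 kΩ.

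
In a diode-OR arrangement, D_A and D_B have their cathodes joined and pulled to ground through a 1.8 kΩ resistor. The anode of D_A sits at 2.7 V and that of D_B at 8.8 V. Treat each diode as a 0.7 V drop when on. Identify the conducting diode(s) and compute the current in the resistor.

Only D_B conducts; I_R ≈ 4.5 mA

Assume both conduct. Then node N would need to be at both 2.7−0.7 = 2 V and 8.8−0.7 = 8.1 V, which is impossible.
Assume only D_B conducts: V_N = 8.8 − 0.7 = 8.1 V, so I_R = 8.1/1.8 = 4.5 mA.
Check D_A: its anode-to-cathode voltage is 2.7 − 8.1 = -5.4 V < 0.7 V, so it is off. The assumption is consistent.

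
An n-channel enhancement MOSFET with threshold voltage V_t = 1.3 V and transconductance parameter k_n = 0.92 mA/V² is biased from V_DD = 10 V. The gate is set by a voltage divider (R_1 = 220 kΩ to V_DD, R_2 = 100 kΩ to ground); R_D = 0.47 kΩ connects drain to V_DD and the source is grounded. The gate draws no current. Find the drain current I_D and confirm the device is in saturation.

V_G = V_DD·R_2/(R_1+R_2) = 10×100/320 = 3.12 V. With the source grounded, V_GS = V_G = 3.12 V.
Assume saturation: I_D = (k_n/2)(V_GS − V_t)² = (0.92/2)×(3.12 − 1.3)² = 0.46×1.82² = 1.53 mA.
V_DS = V_DD − I_D·R_D = 10 − 1.53×0.47 = 9.28 V.
Saturation requires V_DS ≥ V_GS − V_t = 1.82 V; 9.28 ≥ 1.82 ✓.

I_D ≈ 1.5 mA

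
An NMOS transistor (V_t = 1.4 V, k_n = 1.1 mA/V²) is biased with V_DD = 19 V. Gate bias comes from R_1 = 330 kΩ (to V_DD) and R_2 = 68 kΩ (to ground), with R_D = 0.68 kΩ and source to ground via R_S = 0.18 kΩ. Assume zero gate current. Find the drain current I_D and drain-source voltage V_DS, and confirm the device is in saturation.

V_G = V_DD·R_2/(R_1+R_2) = 19×68/398 = 3.25 V.
Assume saturation: I_D = (k_n/2)(V_GS − V_t)² with V_GS = V_G − I_D·R_S = 3.25 − 0.18·I_D.
Substituting gives 0.0178·I_D² − 1.37·I_D + 1.87 = 0, with roots I_D = 1.4 or 75.2 mA.
The root I_D = 75.2 mA gives V_GS = -10.3 V ≤ V_t, so take I_D = 1.4 mA.
Then V_GS = 2.99 V and V_DS = V_DD − I_D(R_D+R_S) = 19 − 1.4×0.86 = 17.8 V.
Saturation requires V_DS ≥ V_GS − V_t = 1.59 V; 17.8 ≥ 1.59 ✓.

I_D ≈ 1.4 mA, V_DS ≈ 18 V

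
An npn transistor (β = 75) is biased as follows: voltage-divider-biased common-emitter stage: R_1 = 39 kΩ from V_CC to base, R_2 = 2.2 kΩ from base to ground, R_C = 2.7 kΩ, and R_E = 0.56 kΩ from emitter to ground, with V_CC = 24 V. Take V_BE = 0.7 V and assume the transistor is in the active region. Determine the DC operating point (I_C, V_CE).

I_C ≈ 0.98 mA, V_CE ≈ 21 V

Thevenize the base divider: V_Th = V_CC·R_2/(R_1+R_2) = 24×2.2/41.2 = 1.28 V, R_Th = R_1‖R_2 = 2.08 kΩ.
Base-emitter loop: V_Th = I_B·R_Th + V_BE + (β+1)I_B·R_E, so I_B = (1.28 − 0.7) / (2.08 + 76×0.56) = 0.013 mA.
I_C = β·I_B = 75×0.013 = 0.977 mA, and I_E = (β+1)I_B = 0.99 mA.
V_CE = V_CC − I_C·R_C − I_E·R_E = 24 − 0.977×2.7 − 0.99×0.56 = 20.8 V.
V_CE = 20.8 V > 0.2 V confirms active-region operation.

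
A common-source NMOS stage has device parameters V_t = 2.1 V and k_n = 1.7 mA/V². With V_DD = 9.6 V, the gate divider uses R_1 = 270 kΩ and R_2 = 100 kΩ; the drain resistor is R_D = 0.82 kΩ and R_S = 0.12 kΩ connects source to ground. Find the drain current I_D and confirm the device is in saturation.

V_G = V_DD·R_2/(R_1+R_2) = 9.6×100/370 = 2.59 V.
Assume saturation: I_D = (k_n/2)(V_GS − V_t)² with V_GS = V_G − I_D·R_S = 2.59 − 0.12·I_D.
Substituting gives 0.0122·I_D² − 1.1·I_D + 0.208 = 0, with roots I_D = 0.189 or 89.8 mA.
The root I_D = 89.8 mA gives V_GS = -8.18 V ≤ V_t, so take I_D = 0.189 mA.
Then V_GS = 2.57 V and V_DS = V_DD − I_D(R_D+R_S) = 9.6 − 0.189×0.94 = 9.42 V.
Saturation requires V_DS ≥ V_GS − V_t = 0.472 V; 9.42 ≥ 0.472 ✓.

I_D ≈ 0.19 mA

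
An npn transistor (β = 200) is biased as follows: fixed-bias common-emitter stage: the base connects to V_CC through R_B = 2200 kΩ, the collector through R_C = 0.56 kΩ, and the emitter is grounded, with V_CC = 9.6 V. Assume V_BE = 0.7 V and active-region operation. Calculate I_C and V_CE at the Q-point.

Base loop: V_CC = I_B·R_B + V_BE, so I_B = (9.6 − 0.7)/2200 kΩ = 0.00405 mA.
In the active region I_C = β·I_B = 200 × 0.00405 = 0.809 mA.
Collector loop: V_CE = V_CC − I_C·R_C = 9.6 − 0.809×0.56 = 9.15 V.
Since V_CE = 9.15 V > V_CE(sat) ≈ 0.2 V, the transistor is in the active region as assumed.

I_C ≈ 0.81 mA, V_CE ≈ 9.1 V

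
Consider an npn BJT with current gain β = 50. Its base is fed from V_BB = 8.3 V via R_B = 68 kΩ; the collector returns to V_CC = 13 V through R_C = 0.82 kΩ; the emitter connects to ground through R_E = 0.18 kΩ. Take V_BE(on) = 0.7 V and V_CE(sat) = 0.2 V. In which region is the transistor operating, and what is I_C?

active; I_C ≈ 4.9 mA

Assume active. Base-emitter loop: I_B = (V_BB − V_BE)/(R_B + (β+1)R_E) = (8.3 − 0.7)/(68 + 51×0.18) = 0.0985 mA.
I_C = β·I_B = 50×0.0985 = 4.92 mA.
V_CE = V_CC − I_C·R_C − I_E·R_E = 13 − 4.92×0.82 − 5.02×0.18 = 8.06 V > V_CE(sat), so the active-region assumption holds.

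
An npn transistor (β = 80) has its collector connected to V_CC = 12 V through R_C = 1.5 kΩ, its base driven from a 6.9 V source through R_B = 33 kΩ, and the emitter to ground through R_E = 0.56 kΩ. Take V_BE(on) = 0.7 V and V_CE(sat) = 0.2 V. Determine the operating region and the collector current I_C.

saturation; I_C ≈ 5.7 mA

Assume active: I_B = (6.9 − 0.7)/(33 + 81×0.56) = 0.0791 mA, I_C = β·I_B = 6.33 mA.
Then V_CE = 12 − 6.33×1.5 − 6.41×0.56 = -1.08 V < 0.2 V — the active assumption fails.
Re-solve with V_CE = 0.2 V. KCL at the emitter: V_E/R_E = (V_BB−0.7−V_E)/R_B + (V_CC−0.2−V_E)/R_C, giving V_E = 3.24 V.
I_C = (V_CC − 0.2 − V_E)/R_C = (11.8 − 3.24)/1.5 = 5.7 mA.
Check: I_B = (6.2 − 3.24)/33 = 0.0896 mA, and β·I_B = 7.17 mA > I_C, confirming saturation.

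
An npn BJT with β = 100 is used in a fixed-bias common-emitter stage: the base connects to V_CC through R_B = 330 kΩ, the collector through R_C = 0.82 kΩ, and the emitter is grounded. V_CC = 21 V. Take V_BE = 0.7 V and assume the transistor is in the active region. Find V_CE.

Base loop: V_CC = I_B·R_B + V_BE, so I_B = (21 − 0.7)/330 kΩ = 0.0615 mA.
In the active region I_C = β·I_B = 100 × 0.0615 = 6.15 mA.
Collector loop: V_CE = V_CC − I_C·R_C = 21 − 6.15×0.82 = 16 V.
Since V_CE = 16 V > V_CE(sat) ≈ 0.2 V, the transistor is in the active region as assumed.

V_CE ≈ 16 V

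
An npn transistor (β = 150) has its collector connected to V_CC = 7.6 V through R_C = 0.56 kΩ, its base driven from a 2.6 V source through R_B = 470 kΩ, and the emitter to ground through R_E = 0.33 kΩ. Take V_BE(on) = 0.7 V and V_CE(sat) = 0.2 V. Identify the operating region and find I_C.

Assume active. Base-emitter loop: I_B = (V_BB − V_BE)/(R_B + (β+1)R_E) = (2.6 − 0.7)/(470 + 151×0.33) = 0.00366 mA.
I_C = β·I_B = 150×0.00366 = 0.548 mA.
V_CE = V_CC − I_C·R_C − I_E·R_E = 7.6 − 0.548×0.56 − 0.552×0.33 = 7.11 V > V_CE(sat), so the active-region assumption holds.

active; I_C ≈ 0.55 mA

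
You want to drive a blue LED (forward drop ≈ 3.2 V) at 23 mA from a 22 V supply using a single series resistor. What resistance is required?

The resistor drops V_S − V_D = 22 − 3.2 = 18.8 V at 23 mA.
R = 18.8 V / 23 mA = 0.817 kΩ.

R ≈ 0.82 kΩ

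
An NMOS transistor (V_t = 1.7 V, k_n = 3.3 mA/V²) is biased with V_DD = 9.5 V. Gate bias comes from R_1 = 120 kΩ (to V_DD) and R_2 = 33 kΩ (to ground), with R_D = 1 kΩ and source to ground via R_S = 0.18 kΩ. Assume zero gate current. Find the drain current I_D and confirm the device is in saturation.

I_D ≈ 0.17 mA

V_G = V_DD·R_2/(R_1+R_2) = 9.5×33/153 = 2.05 V.
Assume saturation: I_D = (k_n/2)(V_GS − V_t)² with V_GS = V_G − I_D·R_S = 2.05 − 0.18·I_D.
Substituting gives 0.0535·I_D² − 1.21·I_D + 0.201 = 0, with roots I_D = 0.168 or 22.4 mA.
The root I_D = 22.4 mA gives V_GS = -1.99 V ≤ V_t, so take I_D = 0.168 mA.
Then V_GS = 2.02 V and V_DS = V_DD − I_D(R_D+R_S) = 9.5 − 0.168×1.18 = 9.3 V.
Saturation requires V_DS ≥ V_GS − V_t = 0.319 V; 9.3 ≥ 0.319 ✓.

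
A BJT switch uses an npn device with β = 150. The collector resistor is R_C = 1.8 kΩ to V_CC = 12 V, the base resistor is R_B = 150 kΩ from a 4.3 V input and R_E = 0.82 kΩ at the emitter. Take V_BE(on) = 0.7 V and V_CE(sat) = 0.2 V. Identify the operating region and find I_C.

Assume active. Base-emitter loop: I_B = (V_BB − V_BE)/(R_B + (β+1)R_E) = (4.3 − 0.7)/(150 + 151×0.82) = 0.0131 mA.
I_C = β·I_B = 150×0.0131 = 1.97 mA.
V_CE = V_CC − I_C·R_C − I_E·R_E = 12 − 1.97×1.8 − 1.99×0.82 = 6.82 V > V_CE(sat), so the active-region assumption holds.

active; I_C ≈ 2 mA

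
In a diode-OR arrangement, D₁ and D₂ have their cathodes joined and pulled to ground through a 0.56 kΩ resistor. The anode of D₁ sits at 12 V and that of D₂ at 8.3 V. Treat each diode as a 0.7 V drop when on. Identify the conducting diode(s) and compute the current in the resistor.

Assume both conduct. Then node N would need to be at both 12−0.7 = 11.3 V and 8.3−0.7 = 7.6 V, which is impossible.
Assume only D₁ conducts: V_N = 12 − 0.7 = 11.3 V, so I_R = 11.3/0.56 = 20.2 mA.
Check D₂: its anode-to-cathode voltage is 8.3 − 11.3 = -3 V < 0.7 V, so it is off. The assumption is consistent.

Only D₁ conducts; I_R ≈ 20 mA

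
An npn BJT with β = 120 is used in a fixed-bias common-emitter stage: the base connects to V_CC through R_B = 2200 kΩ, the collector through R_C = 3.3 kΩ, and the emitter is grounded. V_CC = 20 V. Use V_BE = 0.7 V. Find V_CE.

V_CE ≈ 17 V

Base loop: V_CC = I_B·R_B + V_BE, so I_B = (20 − 0.7)/2200 kΩ = 0.00877 mA.
In the active region I_C = β·I_B = 120 × 0.00877 = 1.05 mA.
Collector loop: V_CE = V_CC − I_C·R_C = 20 − 1.05×3.3 = 16.5 V.
Since V_CE = 16.5 V > V_CE(sat) ≈ 0.2 V, the transistor is in the active region as assumed.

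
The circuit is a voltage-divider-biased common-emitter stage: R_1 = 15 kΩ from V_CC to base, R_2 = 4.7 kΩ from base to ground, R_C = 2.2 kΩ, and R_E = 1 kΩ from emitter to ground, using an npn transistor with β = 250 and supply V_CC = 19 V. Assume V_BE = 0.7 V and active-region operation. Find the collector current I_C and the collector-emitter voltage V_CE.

Thevenize the base divider: V_Th = V_CC·R_2/(R_1+R_2) = 19×4.7/19.7 = 4.53 V, R_Th = R_1‖R_2 = 3.58 kΩ.
Base-emitter loop: V_Th = I_B·R_Th + V_BE + (β+1)I_B·R_E, so I_B = (4.53 − 0.7) / (3.58 + 251×1) = 0.0151 mA.
I_C = β·I_B = 250×0.0151 = 3.76 mA, and I_E = (β+1)I_B = 3.78 mA.
V_CE = V_CC − I_C·R_C − I_E·R_E = 19 − 3.76×2.2 − 3.78×1 = 6.94 V.
V_CE = 6.94 V > 0.2 V confirms active-region operation.

I_C ≈ 3.8 mA, V_CE ≈ 6.9 V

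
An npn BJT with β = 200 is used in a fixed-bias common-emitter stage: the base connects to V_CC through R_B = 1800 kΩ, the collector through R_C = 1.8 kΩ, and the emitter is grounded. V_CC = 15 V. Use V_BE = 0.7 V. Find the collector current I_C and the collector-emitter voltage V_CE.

Base loop: V_CC = I_B·R_B + V_BE, so I_B = (15 − 0.7)/1800 kΩ = 0.00794 mA.
In the active region I_C = β·I_B = 200 × 0.00794 = 1.59 mA.
Collector loop: V_CE = V_CC − I_C·R_C = 15 − 1.59×1.8 = 12.1 V.
Since V_CE = 12.1 V > V_CE(sat) ≈ 0.2 V, the transistor is in the active region as assumed.

I_C ≈ 1.6 mA, V_CE ≈ 12 V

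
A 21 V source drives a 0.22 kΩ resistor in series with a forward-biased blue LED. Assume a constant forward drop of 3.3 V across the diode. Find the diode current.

KVL around the loop: 21 = V_D + I·R = 3.3 + I × 0.22 kΩ.
So I = (21 − 3.3) / 0.22 kΩ = 17.7 / 0.22 = 80.5 mA.

I ≈ 80 mA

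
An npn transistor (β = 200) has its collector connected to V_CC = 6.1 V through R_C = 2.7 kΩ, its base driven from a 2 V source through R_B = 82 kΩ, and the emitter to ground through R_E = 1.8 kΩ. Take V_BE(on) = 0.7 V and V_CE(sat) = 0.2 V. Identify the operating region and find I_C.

Assume active. Base-emitter loop: I_B = (V_BB − V_BE)/(R_B + (β+1)R_E) = (2 − 0.7)/(82 + 201×1.8) = 0.00293 mA.
I_C = β·I_B = 200×0.00293 = 0.586 mA.
V_CE = V_CC − I_C·R_C − I_E·R_E = 6.1 − 0.586×2.7 − 0.589×1.8 = 3.46 V > V_CE(sat), so the active-region assumption holds.

active; I_C ≈ 0.59 mA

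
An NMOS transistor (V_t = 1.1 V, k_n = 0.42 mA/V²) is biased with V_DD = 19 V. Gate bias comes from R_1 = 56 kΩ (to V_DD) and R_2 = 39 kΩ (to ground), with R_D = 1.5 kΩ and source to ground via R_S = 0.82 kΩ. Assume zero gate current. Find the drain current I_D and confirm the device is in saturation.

I_D ≈ 3.3 mA

V_G = V_DD·R_2/(R_1+R_2) = 19×39/95 = 7.8 V.
Assume saturation: I_D = (k_n/2)(V_GS − V_t)² with V_GS = V_G − I_D·R_S = 7.8 − 0.82·I_D.
Substituting gives 0.141·I_D² − 3.31·I_D + 9.43 = 0, with roots I_D = 3.32 or 20.1 mA.
The root I_D = 20.1 mA gives V_GS = -8.68 V ≤ V_t, so take I_D = 3.32 mA.
Then V_GS = 5.08 V and V_DS = V_DD − I_D(R_D+R_S) = 19 − 3.32×2.32 = 11.3 V.
Saturation requires V_DS ≥ V_GS − V_t = 3.98 V; 11.3 ≥ 3.98 ✓.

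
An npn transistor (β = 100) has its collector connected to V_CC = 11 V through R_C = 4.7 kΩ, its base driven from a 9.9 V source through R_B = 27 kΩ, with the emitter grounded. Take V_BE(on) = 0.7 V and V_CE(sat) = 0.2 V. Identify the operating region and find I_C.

saturation; I_C ≈ 2.3 mA

Assume active: I_B = (9.9 − 0.7)/27 = 0.341 mA, giving I_C = β·I_B = 34.1 mA.
But then V_CE = 11 − 34.1×4.7 = -149 V < V_CE(sat) = 0.2 V — impossible in the active region.
So the transistor is saturated. With V_CE = 0.2 V, I_C = (V_CC − 0.2)/R_C = 10.8/4.7 = 2.3 mA.
Check: β·I_B = 34.1 mA > I_C = 2.3 mA, confirming saturation.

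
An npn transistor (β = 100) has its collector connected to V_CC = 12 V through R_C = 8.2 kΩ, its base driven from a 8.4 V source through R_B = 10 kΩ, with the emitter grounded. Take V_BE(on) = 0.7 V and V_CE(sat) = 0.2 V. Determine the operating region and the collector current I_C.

Assume active: I_B = (8.4 − 0.7)/10 = 0.77 mA, giving I_C = β·I_B = 77 mA.
But then V_CE = 12 − 77×8.2 = -619 V < V_CE(sat) = 0.2 V — impossible in the active region.
So the transistor is saturated. With V_CE = 0.2 V, I_C = (V_CC − 0.2)/R_C = 11.8/8.2 = 1.44 mA.
Check: β·I_B = 77 mA > I_C = 1.44 mA, confirming saturation.

saturation; I_C ≈ 1.4 mA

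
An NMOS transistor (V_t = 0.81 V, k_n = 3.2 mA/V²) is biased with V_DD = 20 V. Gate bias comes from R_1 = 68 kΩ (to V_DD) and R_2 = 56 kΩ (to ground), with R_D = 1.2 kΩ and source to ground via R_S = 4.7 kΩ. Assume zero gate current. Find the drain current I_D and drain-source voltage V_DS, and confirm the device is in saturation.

V_G = V_DD·R_2/(R_1+R_2) = 20×56/124 = 9.03 V.
Assume saturation: I_D = (k_n/2)(V_GS − V_t)² with V_GS = V_G − I_D·R_S = 9.03 − 4.7·I_D.
Substituting gives 35.3·I_D² − 125·I_D + 108 = 0, with roots I_D = 1.54 or 1.99 mA.
The root I_D = 1.99 mA gives V_GS = -0.304 V ≤ V_t, so take I_D = 1.54 mA.
Then V_GS = 1.79 V and V_DS = V_DD − I_D(R_D+R_S) = 20 − 1.54×5.9 = 10.9 V.
Saturation requires V_DS ≥ V_GS − V_t = 0.981 V; 10.9 ≥ 0.981 ✓.

I_D ≈ 1.5 mA, V_DS ≈ 11 V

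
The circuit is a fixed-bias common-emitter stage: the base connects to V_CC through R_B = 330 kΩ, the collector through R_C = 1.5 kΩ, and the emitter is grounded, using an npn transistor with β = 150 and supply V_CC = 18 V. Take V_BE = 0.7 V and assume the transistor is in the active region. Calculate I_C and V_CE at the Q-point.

I_C ≈ 7.9 mA, V_CE ≈ 6.2 V

Base loop: V_CC = I_B·R_B + V_BE, so I_B = (18 − 0.7)/330 kΩ = 0.0524 mA.
In the active region I_C = β·I_B = 150 × 0.0524 = 7.86 mA.
Collector loop: V_CE = V_CC − I_C·R_C = 18 − 7.86×1.5 = 6.2 V.
Since V_CE = 6.2 V > V_CE(sat) ≈ 0.2 V, the transistor is in the active region as assumed.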